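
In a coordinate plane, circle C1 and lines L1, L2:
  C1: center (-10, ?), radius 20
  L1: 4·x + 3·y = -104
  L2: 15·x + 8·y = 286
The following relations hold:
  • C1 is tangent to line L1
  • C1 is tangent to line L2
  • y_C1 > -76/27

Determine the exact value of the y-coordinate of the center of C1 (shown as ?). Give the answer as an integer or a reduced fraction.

1. [C1‖L1]  y_C1² + (128/3)y_C1 − 656 = 0  ⇒  y_C1 = -164/3 or 12
2. [C1‖L2]  y_C1² − 109y_C1 + 1164 = 0  ⇒  y_C1 = 12 or 97

12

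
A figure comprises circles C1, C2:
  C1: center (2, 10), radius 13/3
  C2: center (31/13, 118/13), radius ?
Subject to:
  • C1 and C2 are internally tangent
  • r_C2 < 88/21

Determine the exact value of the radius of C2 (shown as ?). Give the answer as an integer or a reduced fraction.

1. [int C1,C2]  r_C2² − (26/3)r_C2 + 160/9 = 0  ⇒  r_C2 = 10/3 or 16/3
2. given r_C2 < 88/21: keep 10/3

10/3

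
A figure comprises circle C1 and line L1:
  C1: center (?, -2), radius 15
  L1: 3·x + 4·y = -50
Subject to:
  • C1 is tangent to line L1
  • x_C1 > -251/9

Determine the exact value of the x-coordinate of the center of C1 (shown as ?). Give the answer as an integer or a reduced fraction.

11

1. [C1‖L1]  x_C1² + 28x_C1 − 429 = 0  ⇒  x_C1 = -39 or 11
2. given x_C1 > -251/9: keep 11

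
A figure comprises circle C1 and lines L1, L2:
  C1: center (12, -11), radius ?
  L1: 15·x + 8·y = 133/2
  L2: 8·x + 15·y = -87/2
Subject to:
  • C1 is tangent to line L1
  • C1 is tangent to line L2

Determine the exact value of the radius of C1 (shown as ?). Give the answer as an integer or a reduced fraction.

1. [C1‖L1]  r_C1² − 9/4 = 0  ⇒  r_C1 = 3/2 (r>0 drops 1)
2. [C1‖L2]  r_C1² − 9/4 = 0  ⇒  r_C1 = 3/2 (r>0 drops 1)

3/2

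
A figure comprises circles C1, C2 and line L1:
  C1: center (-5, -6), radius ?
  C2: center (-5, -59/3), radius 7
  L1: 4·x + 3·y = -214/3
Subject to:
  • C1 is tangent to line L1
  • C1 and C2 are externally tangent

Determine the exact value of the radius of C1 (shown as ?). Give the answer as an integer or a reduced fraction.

20/3

1. [C1‖L1]  r_C1² − 400/9 = 0  ⇒  r_C1 = 20/3 (r>0 drops 1)
2. [ext C1·C2]  r_C1² + 14r_C1 − 1240/9 = 0  ⇒  r_C1 = 20/3 (r>0 drops 1)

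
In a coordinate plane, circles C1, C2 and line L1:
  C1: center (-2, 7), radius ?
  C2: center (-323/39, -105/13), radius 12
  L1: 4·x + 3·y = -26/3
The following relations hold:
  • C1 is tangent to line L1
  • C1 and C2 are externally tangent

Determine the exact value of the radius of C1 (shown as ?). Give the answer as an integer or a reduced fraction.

1. [C1‖L1]  r_C1² − 169/9 = 0  ⇒  r_C1 = 13/3 (r>0 drops 1)
2. [ext C1·C2]  r_C1² + 24r_C1 − 1105/9 = 0  ⇒  r_C1 = 13/3 (r>0 drops 1)

13/3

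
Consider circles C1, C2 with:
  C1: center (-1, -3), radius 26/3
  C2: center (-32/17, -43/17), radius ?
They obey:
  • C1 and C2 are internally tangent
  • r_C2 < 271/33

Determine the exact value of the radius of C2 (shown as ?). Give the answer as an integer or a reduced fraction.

1. [int C1,C2]  r_C2² − (52/3)r_C2 + 667/9 = 0  ⇒  r_C2 = 23/3 or 29/3
2. given r_C2 < 271/33: keep 23/3

23/3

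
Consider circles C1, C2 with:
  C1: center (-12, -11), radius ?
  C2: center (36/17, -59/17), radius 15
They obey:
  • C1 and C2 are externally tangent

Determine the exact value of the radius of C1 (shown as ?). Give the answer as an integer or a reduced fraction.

1

1. [ext C1·C2]  r_C1² + 30r_C1 − 31 = 0  ⇒  r_C1 = 1 (r>0 drops 1)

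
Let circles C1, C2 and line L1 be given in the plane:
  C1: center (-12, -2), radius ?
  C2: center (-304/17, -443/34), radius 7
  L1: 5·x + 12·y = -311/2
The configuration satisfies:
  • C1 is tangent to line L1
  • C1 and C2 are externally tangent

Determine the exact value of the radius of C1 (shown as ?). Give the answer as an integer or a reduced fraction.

11/2

1. [C1‖L1]  r_C1² − 121/4 = 0  ⇒  r_C1 = 11/2 (r>0 drops 1)
2. [ext C1·C2]  r_C1² + 14r_C1 − 429/4 = 0  ⇒  r_C1 = 11/2 (r>0 drops 1)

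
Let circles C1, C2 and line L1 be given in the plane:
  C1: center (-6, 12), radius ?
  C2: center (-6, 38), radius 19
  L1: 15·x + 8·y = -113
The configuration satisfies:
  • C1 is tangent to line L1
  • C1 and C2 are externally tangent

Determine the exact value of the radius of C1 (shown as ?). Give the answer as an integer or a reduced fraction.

7

1. [C1‖L1]  r_C1² − 49 = 0  ⇒  r_C1 = 7 (r>0 drops 1)
2. [ext C1·C2]  r_C1² + 38r_C1 − 315 = 0  ⇒  r_C1 = 7 (r>0 drops 1)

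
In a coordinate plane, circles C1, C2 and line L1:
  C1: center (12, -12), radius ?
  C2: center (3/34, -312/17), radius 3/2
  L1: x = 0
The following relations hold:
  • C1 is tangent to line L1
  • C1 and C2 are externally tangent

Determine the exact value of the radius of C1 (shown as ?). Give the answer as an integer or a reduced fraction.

1. [C1‖L1]  r_C1² − 144 = 0  ⇒  r_C1 = 12 (r>0 drops 1)
2. [ext C1·C2]  r_C1² + 3r_C1 − 180 = 0  ⇒  r_C1 = 12 (r>0 drops 1)

12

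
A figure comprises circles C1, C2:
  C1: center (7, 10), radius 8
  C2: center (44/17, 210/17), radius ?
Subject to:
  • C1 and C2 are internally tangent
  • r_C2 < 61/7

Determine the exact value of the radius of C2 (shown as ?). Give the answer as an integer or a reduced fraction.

1. [int C1,C2]  r_C2² − 16r_C2 + 39 = 0  ⇒  r_C2 = 3 or 13
2. given r_C2 < 61/7: keep 3

3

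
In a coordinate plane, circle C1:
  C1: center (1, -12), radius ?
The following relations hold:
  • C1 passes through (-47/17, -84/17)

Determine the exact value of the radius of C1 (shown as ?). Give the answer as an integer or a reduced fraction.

1. [C1∋P]  r_C1² − 64 = 0  ⇒  r_C1 = 8 (r>0 drops 1)

8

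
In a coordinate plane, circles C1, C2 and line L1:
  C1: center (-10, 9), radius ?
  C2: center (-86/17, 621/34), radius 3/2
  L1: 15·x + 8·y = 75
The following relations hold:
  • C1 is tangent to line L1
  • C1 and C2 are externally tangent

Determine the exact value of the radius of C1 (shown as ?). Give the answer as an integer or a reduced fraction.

9

1. [C1‖L1]  r_C1² − 81 = 0  ⇒  r_C1 = 9 (r>0 drops 1)
2. [ext C1·C2]  r_C1² + 3r_C1 − 108 = 0  ⇒  r_C1 = 9 (r>0 drops 1)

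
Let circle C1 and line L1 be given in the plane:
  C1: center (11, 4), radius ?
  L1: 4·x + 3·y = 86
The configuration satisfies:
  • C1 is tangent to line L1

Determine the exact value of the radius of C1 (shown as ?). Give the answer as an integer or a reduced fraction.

6

1. [C1‖L1]  r_C1² − 36 = 0  ⇒  r_C1 = 6 (r>0 drops 1)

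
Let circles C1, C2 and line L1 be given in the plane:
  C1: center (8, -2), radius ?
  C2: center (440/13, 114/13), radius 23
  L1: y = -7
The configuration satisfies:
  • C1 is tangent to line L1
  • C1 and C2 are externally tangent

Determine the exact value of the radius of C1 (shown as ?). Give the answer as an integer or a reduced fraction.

5

1. [C1‖L1]  r_C1² − 25 = 0  ⇒  r_C1 = 5 (r>0 drops 1)
2. [ext C1·C2]  r_C1² + 46r_C1 − 255 = 0  ⇒  r_C1 = 5 (r>0 drops 1)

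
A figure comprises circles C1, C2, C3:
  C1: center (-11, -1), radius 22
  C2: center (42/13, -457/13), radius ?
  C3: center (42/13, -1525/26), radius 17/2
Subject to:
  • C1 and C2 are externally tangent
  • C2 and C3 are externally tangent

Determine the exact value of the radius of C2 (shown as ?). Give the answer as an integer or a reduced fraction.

1. [ext C1·C2]  r_C2² + 44r_C2 − 885 = 0  ⇒  r_C2 = 15 (r>0 drops 1)
2. [ext C2·C3]  r_C2² + 17r_C2 − 480 = 0  ⇒  r_C2 = 15 (r>0 drops 1)

15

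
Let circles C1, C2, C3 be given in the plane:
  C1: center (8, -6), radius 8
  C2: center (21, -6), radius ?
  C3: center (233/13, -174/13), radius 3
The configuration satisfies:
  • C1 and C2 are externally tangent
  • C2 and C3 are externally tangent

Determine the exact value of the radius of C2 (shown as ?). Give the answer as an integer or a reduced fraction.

1. [ext C1·C2]  r_C2² + 16r_C2 − 105 = 0  ⇒  r_C2 = 5 (r>0 drops 1)
2. [ext C2·C3]  r_C2² + 6r_C2 − 55 = 0  ⇒  r_C2 = 5 (r>0 drops 1)

5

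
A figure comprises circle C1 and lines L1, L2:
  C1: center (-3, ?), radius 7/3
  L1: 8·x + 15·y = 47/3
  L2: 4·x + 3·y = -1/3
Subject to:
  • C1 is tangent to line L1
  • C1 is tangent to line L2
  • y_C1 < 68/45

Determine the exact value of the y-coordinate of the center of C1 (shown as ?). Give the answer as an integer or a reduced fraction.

0

1. [C1‖L1]  y_C1² − (238/45)y_C1 = 0  ⇒  y_C1 = 0 or 238/45
2. [C1‖L2]  y_C1² − (70/9)y_C1 = 0  ⇒  y_C1 = 0 or 70/9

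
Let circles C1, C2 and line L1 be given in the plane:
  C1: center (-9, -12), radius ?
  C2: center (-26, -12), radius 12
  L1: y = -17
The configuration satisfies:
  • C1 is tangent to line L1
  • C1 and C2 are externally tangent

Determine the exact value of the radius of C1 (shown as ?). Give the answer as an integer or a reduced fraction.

1. [C1‖L1]  r_C1² − 25 = 0  ⇒  r_C1 = 5 (r>0 drops 1)
2. [ext C1·C2]  r_C1² + 24r_C1 − 145 = 0  ⇒  r_C1 = 5 (r>0 drops 1)

5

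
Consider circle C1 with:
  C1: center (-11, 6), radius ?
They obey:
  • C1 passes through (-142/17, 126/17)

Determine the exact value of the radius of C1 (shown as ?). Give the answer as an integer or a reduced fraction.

3

1. [C1∋P]  r_C1² − 9 = 0  ⇒  r_C1 = 3 (r>0 drops 1)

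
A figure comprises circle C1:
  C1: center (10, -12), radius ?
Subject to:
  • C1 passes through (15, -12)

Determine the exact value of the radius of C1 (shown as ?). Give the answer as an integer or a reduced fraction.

1. [C1∋P]  r_C1² − 25 = 0  ⇒  r_C1 = 5 (r>0 drops 1)

5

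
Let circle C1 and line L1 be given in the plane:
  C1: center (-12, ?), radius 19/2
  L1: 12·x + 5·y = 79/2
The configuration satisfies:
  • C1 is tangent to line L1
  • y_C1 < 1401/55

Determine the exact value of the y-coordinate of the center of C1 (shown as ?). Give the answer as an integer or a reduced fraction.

1. [C1‖L1]  y_C1² − (367/5)y_C1 + 3684/5 = 0  ⇒  y_C1 = 12 or 307/5
2. given y_C1 < 1401/55: keep 12

12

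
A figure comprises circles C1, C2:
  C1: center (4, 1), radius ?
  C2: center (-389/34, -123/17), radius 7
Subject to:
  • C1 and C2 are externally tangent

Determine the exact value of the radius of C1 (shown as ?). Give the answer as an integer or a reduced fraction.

21/2

1. [ext C1·C2]  r_C1² + 14r_C1 − 1029/4 = 0  ⇒  r_C1 = 21/2 (r>0 drops 1)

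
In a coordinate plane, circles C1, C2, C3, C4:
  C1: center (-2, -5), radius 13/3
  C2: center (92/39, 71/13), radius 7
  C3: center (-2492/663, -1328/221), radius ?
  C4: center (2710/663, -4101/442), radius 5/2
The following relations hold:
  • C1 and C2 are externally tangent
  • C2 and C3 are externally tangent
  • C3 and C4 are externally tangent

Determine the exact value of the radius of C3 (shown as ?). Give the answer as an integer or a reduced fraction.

6

1. [ext C2·C3]  r_C3² + 14r_C3 − 120 = 0  ⇒  r_C3 = 6 (r>0 drops 1)
2. [ext C3·C4]  r_C3² + 5r_C3 − 66 = 0  ⇒  r_C3 = 6 (r>0 drops 1)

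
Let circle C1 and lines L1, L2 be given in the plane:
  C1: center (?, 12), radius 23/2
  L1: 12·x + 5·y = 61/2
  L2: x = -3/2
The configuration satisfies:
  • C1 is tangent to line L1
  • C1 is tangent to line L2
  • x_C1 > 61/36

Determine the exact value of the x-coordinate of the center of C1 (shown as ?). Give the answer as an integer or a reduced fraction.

1. [C1‖L1]  x_C1² + (59/12)x_C1 − 895/6 = 0  ⇒  x_C1 = -179/12 or 10
2. [C1‖L2]  x_C1² + 3x_C1 − 130 = 0  ⇒  x_C1 = -13 or 10

10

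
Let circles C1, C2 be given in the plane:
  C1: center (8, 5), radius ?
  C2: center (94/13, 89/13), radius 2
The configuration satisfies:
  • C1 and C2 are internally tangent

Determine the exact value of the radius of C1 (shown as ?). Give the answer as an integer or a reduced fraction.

1. [int C1,C2]  r_C1² − 4r_C1 = 0  ⇒  r_C1 = 4 (r>0 drops 1)

4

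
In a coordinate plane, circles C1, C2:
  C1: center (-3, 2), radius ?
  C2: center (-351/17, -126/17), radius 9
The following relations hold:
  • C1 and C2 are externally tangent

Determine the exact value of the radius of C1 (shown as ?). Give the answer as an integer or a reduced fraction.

11

1. [ext C1·C2]  r_C1² + 18r_C1 − 319 = 0  ⇒  r_C1 = 11 (r>0 drops 1)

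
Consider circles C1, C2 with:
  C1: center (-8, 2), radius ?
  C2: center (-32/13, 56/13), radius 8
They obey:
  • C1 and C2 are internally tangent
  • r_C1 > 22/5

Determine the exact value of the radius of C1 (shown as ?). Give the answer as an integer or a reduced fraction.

1. [int C1,C2]  r_C1² − 16r_C1 + 28 = 0  ⇒  r_C1 = 2 or 14
2. given r_C1 > 22/5: keep 14

14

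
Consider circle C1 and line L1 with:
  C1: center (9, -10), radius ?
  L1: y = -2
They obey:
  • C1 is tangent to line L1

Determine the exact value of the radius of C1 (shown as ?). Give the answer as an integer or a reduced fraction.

1. [C1‖L1]  r_C1² − 64 = 0  ⇒  r_C1 = 8 (r>0 drops 1)

8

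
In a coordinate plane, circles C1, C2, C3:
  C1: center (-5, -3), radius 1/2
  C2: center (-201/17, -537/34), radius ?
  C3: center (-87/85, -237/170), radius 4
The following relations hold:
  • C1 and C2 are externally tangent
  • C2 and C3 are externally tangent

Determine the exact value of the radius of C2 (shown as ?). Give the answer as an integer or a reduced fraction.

14

1. [ext C1·C2]  r_C2² + 1r_C2 − 210 = 0  ⇒  r_C2 = 14 (r>0 drops 1)
2. [ext C2·C3]  r_C2² + 8r_C2 − 308 = 0  ⇒  r_C2 = 14 (r>0 drops 1)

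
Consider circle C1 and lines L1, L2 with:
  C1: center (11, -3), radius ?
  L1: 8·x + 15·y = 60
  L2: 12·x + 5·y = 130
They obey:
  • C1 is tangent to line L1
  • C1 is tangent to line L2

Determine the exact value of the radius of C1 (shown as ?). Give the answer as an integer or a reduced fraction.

1

1. [C1‖L1]  r_C1² − 1 = 0  ⇒  r_C1 = 1 (r>0 drops 1)
2. [C1‖L2]  r_C1² − 1 = 0  ⇒  r_C1 = 1 (r>0 drops 1)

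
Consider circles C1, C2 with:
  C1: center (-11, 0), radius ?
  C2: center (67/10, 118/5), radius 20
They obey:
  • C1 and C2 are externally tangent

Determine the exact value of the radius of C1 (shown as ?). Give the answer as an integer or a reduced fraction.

1. [ext C1·C2]  r_C1² + 40r_C1 − 1881/4 = 0  ⇒  r_C1 = 19/2 (r>0 drops 1)

19/2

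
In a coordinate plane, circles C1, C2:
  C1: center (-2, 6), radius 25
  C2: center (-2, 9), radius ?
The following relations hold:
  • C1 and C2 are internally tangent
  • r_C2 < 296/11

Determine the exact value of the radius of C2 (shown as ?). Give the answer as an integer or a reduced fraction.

1. [int C1,C2]  r_C2² − 50r_C2 + 616 = 0  ⇒  r_C2 = 22 or 28
2. given r_C2 < 296/11: keep 22

22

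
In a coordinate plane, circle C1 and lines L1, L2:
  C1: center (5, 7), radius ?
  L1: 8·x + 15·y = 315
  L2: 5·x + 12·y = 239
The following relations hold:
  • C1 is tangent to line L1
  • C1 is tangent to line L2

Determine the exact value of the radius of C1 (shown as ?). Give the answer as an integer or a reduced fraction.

10

1. [C1‖L1]  r_C1² − 100 = 0  ⇒  r_C1 = 10 (r>0 drops 1)
2. [C1‖L2]  r_C1² − 100 = 0  ⇒  r_C1 = 10 (r>0 drops 1)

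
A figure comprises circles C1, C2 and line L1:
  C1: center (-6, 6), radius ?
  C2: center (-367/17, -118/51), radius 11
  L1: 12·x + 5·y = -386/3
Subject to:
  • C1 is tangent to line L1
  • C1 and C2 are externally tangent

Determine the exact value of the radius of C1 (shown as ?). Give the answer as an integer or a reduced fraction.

20/3

1. [C1‖L1]  r_C1² − 400/9 = 0  ⇒  r_C1 = 20/3 (r>0 drops 1)
2. [ext C1·C2]  r_C1² + 22r_C1 − 1720/9 = 0  ⇒  r_C1 = 20/3 (r>0 drops 1)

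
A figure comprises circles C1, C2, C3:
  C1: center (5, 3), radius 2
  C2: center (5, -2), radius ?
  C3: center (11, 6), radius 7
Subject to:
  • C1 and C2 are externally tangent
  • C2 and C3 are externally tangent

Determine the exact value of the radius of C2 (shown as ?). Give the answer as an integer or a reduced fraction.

3

1. [ext C1·C2]  r_C2² + 4r_C2 − 21 = 0  ⇒  r_C2 = 3 (r>0 drops 1)
2. [ext C2·C3]  r_C2² + 14r_C2 − 51 = 0  ⇒  r_C2 = 3 (r>0 drops 1)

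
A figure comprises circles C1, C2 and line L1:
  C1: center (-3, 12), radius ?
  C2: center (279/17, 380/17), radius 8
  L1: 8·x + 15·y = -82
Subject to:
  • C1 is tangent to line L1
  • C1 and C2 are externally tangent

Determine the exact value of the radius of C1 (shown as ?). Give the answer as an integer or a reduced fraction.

14

1. [C1‖L1]  r_C1² − 196 = 0  ⇒  r_C1 = 14 (r>0 drops 1)
2. [ext C1·C2]  r_C1² + 16r_C1 − 420 = 0  ⇒  r_C1 = 14 (r>0 drops 1)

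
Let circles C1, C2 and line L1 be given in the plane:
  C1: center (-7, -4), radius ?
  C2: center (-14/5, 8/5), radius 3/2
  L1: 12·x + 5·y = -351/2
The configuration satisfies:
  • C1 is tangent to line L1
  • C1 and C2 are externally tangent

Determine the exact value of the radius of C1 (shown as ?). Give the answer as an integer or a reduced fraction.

1. [C1‖L1]  r_C1² − 121/4 = 0  ⇒  r_C1 = 11/2 (r>0 drops 1)
2. [ext C1·C2]  r_C1² + 3r_C1 − 187/4 = 0  ⇒  r_C1 = 11/2 (r>0 drops 1)

11/2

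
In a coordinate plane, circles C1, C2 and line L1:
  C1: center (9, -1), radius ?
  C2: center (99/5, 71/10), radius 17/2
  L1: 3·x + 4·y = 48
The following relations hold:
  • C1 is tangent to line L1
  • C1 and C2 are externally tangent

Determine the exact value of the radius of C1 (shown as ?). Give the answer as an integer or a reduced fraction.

5

1. [C1‖L1]  r_C1² − 25 = 0  ⇒  r_C1 = 5 (r>0 drops 1)
2. [ext C1·C2]  r_C1² + 17r_C1 − 110 = 0  ⇒  r_C1 = 5 (r>0 drops 1)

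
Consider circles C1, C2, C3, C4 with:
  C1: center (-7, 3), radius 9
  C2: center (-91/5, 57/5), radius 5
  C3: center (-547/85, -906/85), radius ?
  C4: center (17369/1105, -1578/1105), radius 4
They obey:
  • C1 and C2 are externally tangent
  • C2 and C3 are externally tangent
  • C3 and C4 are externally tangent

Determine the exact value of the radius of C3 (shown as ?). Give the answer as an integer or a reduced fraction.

1. [ext C2·C3]  r_C3² + 10r_C3 − 600 = 0  ⇒  r_C3 = 20 (r>0 drops 1)
2. [ext C3·C4]  r_C3² + 8r_C3 − 560 = 0  ⇒  r_C3 = 20 (r>0 drops 1)

20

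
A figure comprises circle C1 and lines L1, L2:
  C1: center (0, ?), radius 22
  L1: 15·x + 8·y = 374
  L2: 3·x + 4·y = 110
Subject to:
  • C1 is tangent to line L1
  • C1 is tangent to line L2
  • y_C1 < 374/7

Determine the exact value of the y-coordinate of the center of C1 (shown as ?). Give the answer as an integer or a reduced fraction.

1. [C1‖L1]  y_C1² − (187/2)y_C1 = 0  ⇒  y_C1 = 0 or 187/2
2. [C1‖L2]  y_C1² − 55y_C1 = 0  ⇒  y_C1 = 0 or 55

0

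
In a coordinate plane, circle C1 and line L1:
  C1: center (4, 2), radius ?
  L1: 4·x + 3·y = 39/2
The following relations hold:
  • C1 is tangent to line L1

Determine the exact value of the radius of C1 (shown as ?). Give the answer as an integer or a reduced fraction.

1. [C1‖L1]  r_C1² − 1/4 = 0  ⇒  r_C1 = 1/2 (r>0 drops 1)

1/2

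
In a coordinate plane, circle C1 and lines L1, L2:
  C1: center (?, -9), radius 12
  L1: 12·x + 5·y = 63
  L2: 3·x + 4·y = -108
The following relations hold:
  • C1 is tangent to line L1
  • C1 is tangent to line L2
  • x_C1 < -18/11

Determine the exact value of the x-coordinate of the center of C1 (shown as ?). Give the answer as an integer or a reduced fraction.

1. [C1‖L1]  x_C1² − 18x_C1 − 88 = 0  ⇒  x_C1 = -4 or 22
2. [C1‖L2]  x_C1² + 48x_C1 + 176 = 0  ⇒  x_C1 = -44 or -4

-4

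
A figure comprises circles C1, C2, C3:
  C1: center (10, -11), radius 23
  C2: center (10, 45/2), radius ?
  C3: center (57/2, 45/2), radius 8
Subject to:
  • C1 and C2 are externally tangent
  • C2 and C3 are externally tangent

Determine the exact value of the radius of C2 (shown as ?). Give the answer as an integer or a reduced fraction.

1. [ext C1·C2]  r_C2² + 46r_C2 − 2373/4 = 0  ⇒  r_C2 = 21/2 (r>0 drops 1)
2. [ext C2·C3]  r_C2² + 16r_C2 − 1113/4 = 0  ⇒  r_C2 = 21/2 (r>0 drops 1)

21/2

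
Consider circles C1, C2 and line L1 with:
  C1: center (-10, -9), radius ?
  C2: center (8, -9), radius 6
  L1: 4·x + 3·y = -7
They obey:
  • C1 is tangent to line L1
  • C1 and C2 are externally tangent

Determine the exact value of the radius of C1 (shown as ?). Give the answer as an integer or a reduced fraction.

1. [C1‖L1]  r_C1² − 144 = 0  ⇒  r_C1 = 12 (r>0 drops 1)
2. [ext C1·C2]  r_C1² + 12r_C1 − 288 = 0  ⇒  r_C1 = 12 (r>0 drops 1)

12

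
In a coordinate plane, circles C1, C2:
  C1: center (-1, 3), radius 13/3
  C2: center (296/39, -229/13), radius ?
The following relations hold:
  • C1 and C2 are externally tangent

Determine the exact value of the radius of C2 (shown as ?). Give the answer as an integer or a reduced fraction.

1. [ext C1·C2]  r_C2² + (26/3)r_C2 − 480 = 0  ⇒  r_C2 = 18 (r>0 drops 1)

18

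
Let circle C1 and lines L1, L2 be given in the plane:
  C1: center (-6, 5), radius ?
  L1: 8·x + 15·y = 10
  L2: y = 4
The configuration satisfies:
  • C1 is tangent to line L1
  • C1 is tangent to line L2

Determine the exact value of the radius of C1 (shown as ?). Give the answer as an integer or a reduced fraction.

1. [C1‖L1]  r_C1² − 1 = 0  ⇒  r_C1 = 1 (r>0 drops 1)
2. [C1‖L2]  r_C1² − 1 = 0  ⇒  r_C1 = 1 (r>0 drops 1)

1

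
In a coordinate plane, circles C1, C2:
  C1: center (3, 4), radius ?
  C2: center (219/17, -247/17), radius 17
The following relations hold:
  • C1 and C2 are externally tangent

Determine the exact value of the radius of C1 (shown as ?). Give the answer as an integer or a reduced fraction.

1. [ext C1·C2]  r_C1² + 34r_C1 − 152 = 0  ⇒  r_C1 = 4 (r>0 drops 1)

4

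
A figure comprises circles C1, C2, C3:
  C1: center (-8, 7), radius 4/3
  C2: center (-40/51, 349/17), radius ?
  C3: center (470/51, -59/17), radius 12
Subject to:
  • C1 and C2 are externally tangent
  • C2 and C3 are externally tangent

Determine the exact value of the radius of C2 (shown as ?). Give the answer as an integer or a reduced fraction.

14

1. [ext C1·C2]  r_C2² + (8/3)r_C2 − 700/3 = 0  ⇒  r_C2 = 14 (r>0 drops 1)
2. [ext C2·C3]  r_C2² + 24r_C2 − 532 = 0  ⇒  r_C2 = 14 (r>0 drops 1)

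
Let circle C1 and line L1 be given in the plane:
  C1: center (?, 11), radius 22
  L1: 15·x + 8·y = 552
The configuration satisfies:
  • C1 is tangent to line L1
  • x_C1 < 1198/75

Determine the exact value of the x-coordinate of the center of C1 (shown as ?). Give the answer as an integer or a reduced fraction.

6

1. [C1‖L1]  x_C1² − (928/15)x_C1 + 1676/5 = 0  ⇒  x_C1 = 6 or 838/15
2. given x_C1 < 1198/75: keep 6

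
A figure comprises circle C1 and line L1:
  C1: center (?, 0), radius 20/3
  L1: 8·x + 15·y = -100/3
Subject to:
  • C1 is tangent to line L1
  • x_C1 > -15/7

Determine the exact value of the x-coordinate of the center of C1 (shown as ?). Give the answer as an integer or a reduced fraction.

1. [C1‖L1]  x_C1² + (25/3)x_C1 − 550/3 = 0  ⇒  x_C1 = -55/3 or 10
2. given x_C1 > -15/7: keep 10

10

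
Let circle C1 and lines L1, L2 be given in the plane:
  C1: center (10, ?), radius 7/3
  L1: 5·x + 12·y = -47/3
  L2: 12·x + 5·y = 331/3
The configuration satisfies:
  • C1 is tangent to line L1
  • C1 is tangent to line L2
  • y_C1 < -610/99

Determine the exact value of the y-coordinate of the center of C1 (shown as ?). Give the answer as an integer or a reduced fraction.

-8

1. [C1‖L1]  y_C1² + (197/18)y_C1 + 212/9 = 0  ⇒  y_C1 = -8 or -53/18
2. [C1‖L2]  y_C1² + (58/15)y_C1 − 496/15 = 0  ⇒  y_C1 = -8 or 62/15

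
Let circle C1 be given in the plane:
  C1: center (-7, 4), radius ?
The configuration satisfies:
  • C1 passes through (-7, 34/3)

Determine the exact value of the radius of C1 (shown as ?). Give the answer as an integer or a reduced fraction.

22/3

1. [C1∋P]  r_C1² − 484/9 = 0  ⇒  r_C1 = 22/3 (r>0 drops 1)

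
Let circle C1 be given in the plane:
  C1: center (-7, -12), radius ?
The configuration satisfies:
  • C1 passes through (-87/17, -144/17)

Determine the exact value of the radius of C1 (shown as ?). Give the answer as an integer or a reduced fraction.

4

1. [C1∋P]  r_C1² − 16 = 0  ⇒  r_C1 = 4 (r>0 drops 1)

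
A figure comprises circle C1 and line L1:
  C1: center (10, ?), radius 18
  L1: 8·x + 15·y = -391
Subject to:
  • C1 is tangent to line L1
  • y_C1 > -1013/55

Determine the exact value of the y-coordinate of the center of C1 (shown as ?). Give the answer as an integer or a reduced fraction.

-11

1. [C1‖L1]  y_C1² + (314/5)y_C1 + 2849/5 = 0  ⇒  y_C1 = -259/5 or -11
2. given y_C1 > -1013/55: keep -11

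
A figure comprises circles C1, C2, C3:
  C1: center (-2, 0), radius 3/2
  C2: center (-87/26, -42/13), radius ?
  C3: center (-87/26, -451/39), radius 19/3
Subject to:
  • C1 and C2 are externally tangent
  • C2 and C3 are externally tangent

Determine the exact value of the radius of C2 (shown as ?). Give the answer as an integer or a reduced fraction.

1. [ext C1·C2]  r_C2² + 3r_C2 − 10 = 0  ⇒  r_C2 = 2 (r>0 drops 1)
2. [ext C2·C3]  r_C2² + (38/3)r_C2 − 88/3 = 0  ⇒  r_C2 = 2 (r>0 drops 1)

2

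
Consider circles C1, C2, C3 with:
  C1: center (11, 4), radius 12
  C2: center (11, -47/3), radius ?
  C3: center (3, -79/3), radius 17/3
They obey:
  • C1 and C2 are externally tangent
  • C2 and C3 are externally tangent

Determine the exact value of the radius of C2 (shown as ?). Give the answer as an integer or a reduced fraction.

23/3

1. [ext C1·C2]  r_C2² + 24r_C2 − 2185/9 = 0  ⇒  r_C2 = 23/3 (r>0 drops 1)
2. [ext C2·C3]  r_C2² + (34/3)r_C2 − 437/3 = 0  ⇒  r_C2 = 23/3 (r>0 drops 1)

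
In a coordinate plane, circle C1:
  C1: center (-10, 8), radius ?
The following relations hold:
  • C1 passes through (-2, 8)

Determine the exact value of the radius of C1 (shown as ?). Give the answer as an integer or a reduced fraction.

1. [C1∋P]  r_C1² − 64 = 0  ⇒  r_C1 = 8 (r>0 drops 1)

8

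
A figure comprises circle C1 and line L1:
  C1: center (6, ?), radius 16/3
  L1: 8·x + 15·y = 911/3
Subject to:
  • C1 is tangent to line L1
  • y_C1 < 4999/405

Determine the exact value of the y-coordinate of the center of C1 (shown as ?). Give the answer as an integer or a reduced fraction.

11

1. [C1‖L1]  y_C1² − (1534/45)y_C1 + 11429/45 = 0  ⇒  y_C1 = 11 or 1039/45
2. given y_C1 < 4999/405: keep 11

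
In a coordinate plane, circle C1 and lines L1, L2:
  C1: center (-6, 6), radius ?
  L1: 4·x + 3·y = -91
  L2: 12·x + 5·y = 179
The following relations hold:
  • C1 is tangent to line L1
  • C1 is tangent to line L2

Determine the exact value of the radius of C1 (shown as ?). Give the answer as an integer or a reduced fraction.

17

1. [C1‖L1]  r_C1² − 289 = 0  ⇒  r_C1 = 17 (r>0 drops 1)
2. [C1‖L2]  r_C1² − 289 = 0  ⇒  r_C1 = 17 (r>0 drops 1)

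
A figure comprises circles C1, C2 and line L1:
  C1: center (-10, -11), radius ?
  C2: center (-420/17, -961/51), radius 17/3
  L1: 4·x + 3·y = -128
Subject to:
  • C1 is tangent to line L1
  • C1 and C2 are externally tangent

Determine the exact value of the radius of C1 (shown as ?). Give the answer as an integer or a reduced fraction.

11

1. [C1‖L1]  r_C1² − 121 = 0  ⇒  r_C1 = 11 (r>0 drops 1)
2. [ext C1·C2]  r_C1² + (34/3)r_C1 − 737/3 = 0  ⇒  r_C1 = 11 (r>0 drops 1)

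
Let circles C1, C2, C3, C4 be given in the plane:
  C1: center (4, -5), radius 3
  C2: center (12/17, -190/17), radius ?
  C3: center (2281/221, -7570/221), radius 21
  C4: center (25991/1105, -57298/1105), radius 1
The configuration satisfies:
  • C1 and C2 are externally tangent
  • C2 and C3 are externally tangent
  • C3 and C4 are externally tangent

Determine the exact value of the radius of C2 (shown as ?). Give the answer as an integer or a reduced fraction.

4

1. [ext C1·C2]  r_C2² + 6r_C2 − 40 = 0  ⇒  r_C2 = 4 (r>0 drops 1)
2. [ext C2·C3]  r_C2² + 42r_C2 − 184 = 0  ⇒  r_C2 = 4 (r>0 drops 1)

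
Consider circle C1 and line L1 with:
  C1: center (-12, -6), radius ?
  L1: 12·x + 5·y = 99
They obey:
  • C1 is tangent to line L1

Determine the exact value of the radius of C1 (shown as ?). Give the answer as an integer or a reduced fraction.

1. [C1‖L1]  r_C1² − 441 = 0  ⇒  r_C1 = 21 (r>0 drops 1)

21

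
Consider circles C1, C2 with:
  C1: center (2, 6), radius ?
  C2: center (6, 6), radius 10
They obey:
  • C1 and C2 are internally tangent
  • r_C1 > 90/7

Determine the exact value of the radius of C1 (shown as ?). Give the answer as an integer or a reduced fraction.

1. [int C1,C2]  r_C1² − 20r_C1 + 84 = 0  ⇒  r_C1 = 6 or 14
2. given r_C1 > 90/7: keep 14

14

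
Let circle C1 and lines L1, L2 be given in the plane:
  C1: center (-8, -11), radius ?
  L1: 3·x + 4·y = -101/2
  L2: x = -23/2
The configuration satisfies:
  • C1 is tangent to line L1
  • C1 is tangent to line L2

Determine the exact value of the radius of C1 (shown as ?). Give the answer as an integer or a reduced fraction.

7/2

1. [C1‖L1]  r_C1² − 49/4 = 0  ⇒  r_C1 = 7/2 (r>0 drops 1)
2. [C1‖L2]  r_C1² − 49/4 = 0  ⇒  r_C1 = 7/2 (r>0 drops 1)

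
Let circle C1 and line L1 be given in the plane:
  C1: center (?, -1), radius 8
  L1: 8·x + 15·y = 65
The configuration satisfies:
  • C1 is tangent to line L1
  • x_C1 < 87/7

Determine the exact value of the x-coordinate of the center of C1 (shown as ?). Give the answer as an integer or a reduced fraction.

-7

1. [C1‖L1]  x_C1² − 20x_C1 − 189 = 0  ⇒  x_C1 = -7 or 27
2. given x_C1 < 87/7: keep -7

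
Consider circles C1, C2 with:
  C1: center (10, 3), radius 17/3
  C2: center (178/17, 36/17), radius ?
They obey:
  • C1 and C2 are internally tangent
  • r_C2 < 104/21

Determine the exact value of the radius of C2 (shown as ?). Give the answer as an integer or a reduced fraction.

1. [int C1,C2]  r_C2² − (34/3)r_C2 + 280/9 = 0  ⇒  r_C2 = 14/3 or 20/3
2. given r_C2 < 104/21: keep 14/3

14/3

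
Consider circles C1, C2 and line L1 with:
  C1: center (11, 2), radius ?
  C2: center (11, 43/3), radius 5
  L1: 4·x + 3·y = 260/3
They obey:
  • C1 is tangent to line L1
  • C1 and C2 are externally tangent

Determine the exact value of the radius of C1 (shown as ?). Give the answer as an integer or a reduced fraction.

22/3

1. [C1‖L1]  r_C1² − 484/9 = 0  ⇒  r_C1 = 22/3 (r>0 drops 1)
2. [ext C1·C2]  r_C1² + 10r_C1 − 1144/9 = 0  ⇒  r_C1 = 22/3 (r>0 drops 1)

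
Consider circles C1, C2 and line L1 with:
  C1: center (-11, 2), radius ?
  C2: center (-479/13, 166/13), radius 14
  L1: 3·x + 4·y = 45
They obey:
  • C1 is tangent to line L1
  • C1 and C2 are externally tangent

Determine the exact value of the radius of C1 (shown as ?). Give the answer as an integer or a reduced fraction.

1. [C1‖L1]  r_C1² − 196 = 0  ⇒  r_C1 = 14 (r>0 drops 1)
2. [ext C1·C2]  r_C1² + 28r_C1 − 588 = 0  ⇒  r_C1 = 14 (r>0 drops 1)

14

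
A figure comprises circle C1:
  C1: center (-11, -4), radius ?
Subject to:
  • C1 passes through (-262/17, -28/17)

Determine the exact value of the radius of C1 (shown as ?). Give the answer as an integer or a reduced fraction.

5

1. [C1∋P]  r_C1² − 25 = 0  ⇒  r_C1 = 5 (r>0 drops 1)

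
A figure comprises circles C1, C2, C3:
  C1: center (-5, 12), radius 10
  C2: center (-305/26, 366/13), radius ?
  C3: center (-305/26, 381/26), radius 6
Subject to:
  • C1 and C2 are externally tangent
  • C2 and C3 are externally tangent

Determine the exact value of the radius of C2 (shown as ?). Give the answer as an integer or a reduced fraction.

15/2

1. [ext C1·C2]  r_C2² + 20r_C2 − 825/4 = 0  ⇒  r_C2 = 15/2 (r>0 drops 1)
2. [ext C2·C3]  r_C2² + 12r_C2 − 585/4 = 0  ⇒  r_C2 = 15/2 (r>0 drops 1)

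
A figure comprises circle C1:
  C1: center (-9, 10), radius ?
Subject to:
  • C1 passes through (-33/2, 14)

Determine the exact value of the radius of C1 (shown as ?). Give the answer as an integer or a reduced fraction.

17/2

1. [C1∋P]  r_C1² − 289/4 = 0  ⇒  r_C1 = 17/2 (r>0 drops 1)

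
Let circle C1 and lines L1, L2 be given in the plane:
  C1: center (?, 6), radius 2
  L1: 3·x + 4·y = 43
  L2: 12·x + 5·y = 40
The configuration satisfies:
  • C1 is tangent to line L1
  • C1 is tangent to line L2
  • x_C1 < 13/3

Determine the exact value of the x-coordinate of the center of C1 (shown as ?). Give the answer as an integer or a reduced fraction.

3

1. [C1‖L1]  x_C1² − (38/3)x_C1 + 29 = 0  ⇒  x_C1 = 3 or 29/3
2. [C1‖L2]  x_C1² − (5/3)x_C1 − 4 = 0  ⇒  x_C1 = -4/3 or 3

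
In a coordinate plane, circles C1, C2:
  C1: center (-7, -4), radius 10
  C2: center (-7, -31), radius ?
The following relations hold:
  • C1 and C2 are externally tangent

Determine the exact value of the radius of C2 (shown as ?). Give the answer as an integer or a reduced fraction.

1. [ext C1·C2]  r_C2² + 20r_C2 − 629 = 0  ⇒  r_C2 = 17 (r>0 drops 1)

17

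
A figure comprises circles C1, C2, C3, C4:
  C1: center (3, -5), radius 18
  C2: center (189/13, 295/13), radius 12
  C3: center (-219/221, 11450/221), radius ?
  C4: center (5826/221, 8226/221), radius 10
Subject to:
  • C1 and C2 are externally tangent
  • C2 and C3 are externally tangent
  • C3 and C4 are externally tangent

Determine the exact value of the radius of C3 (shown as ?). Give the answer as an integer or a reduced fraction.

21

1. [ext C2·C3]  r_C3² + 24r_C3 − 945 = 0  ⇒  r_C3 = 21 (r>0 drops 1)
2. [ext C3·C4]  r_C3² + 20r_C3 − 861 = 0  ⇒  r_C3 = 21 (r>0 drops 1)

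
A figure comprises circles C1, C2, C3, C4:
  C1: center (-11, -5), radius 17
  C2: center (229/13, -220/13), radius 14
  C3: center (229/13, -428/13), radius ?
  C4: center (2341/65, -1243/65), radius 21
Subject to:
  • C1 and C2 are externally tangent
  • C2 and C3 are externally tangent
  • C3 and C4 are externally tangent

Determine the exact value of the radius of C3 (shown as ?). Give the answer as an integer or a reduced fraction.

1. [ext C2·C3]  r_C3² + 28r_C3 − 60 = 0  ⇒  r_C3 = 2 (r>0 drops 1)
2. [ext C3·C4]  r_C3² + 42r_C3 − 88 = 0  ⇒  r_C3 = 2 (r>0 drops 1)

2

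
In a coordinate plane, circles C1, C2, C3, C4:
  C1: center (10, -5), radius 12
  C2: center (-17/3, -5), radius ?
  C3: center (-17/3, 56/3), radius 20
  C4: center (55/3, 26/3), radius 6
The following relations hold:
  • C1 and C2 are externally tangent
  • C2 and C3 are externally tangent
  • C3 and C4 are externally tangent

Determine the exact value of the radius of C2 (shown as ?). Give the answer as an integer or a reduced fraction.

1. [ext C1·C2]  r_C2² + 24r_C2 − 913/9 = 0  ⇒  r_C2 = 11/3 (r>0 drops 1)
2. [ext C2·C3]  r_C2² + 40r_C2 − 1441/9 = 0  ⇒  r_C2 = 11/3 (r>0 drops 1)

11/3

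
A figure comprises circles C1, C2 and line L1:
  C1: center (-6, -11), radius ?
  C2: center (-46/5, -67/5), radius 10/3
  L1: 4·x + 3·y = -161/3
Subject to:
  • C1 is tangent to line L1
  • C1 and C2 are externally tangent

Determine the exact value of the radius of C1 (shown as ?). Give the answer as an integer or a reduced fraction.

1. [C1‖L1]  r_C1² − 4/9 = 0  ⇒  r_C1 = 2/3 (r>0 drops 1)
2. [ext C1·C2]  r_C1² + (20/3)r_C1 − 44/9 = 0  ⇒  r_C1 = 2/3 (r>0 drops 1)

2/3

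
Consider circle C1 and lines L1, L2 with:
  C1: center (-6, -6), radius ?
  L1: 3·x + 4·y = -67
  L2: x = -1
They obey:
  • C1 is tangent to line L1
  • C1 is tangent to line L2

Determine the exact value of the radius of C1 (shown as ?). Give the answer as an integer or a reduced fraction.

5

1. [C1‖L1]  r_C1² − 25 = 0  ⇒  r_C1 = 5 (r>0 drops 1)
2. [C1‖L2]  r_C1² − 25 = 0  ⇒  r_C1 = 5 (r>0 drops 1)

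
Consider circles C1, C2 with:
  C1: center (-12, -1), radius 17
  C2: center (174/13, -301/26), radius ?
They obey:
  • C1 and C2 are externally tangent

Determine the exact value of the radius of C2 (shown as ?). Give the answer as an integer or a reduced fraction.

21/2

1. [ext C1·C2]  r_C2² + 34r_C2 − 1869/4 = 0  ⇒  r_C2 = 21/2 (r>0 drops 1)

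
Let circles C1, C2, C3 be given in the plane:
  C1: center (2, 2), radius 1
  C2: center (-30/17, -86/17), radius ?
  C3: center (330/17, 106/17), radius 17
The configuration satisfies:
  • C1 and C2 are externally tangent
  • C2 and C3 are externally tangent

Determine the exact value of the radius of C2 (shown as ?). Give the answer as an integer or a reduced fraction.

7

1. [ext C1·C2]  r_C2² + 2r_C2 − 63 = 0  ⇒  r_C2 = 7 (r>0 drops 1)
2. [ext C2·C3]  r_C2² + 34r_C2 − 287 = 0  ⇒  r_C2 = 7 (r>0 drops 1)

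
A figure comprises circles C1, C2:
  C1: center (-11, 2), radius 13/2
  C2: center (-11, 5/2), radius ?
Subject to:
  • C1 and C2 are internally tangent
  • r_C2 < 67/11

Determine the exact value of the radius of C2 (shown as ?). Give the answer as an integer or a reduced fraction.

6

1. [int C1,C2]  r_C2² − 13r_C2 + 42 = 0  ⇒  r_C2 = 6 or 7
2. given r_C2 < 67/11: keep 6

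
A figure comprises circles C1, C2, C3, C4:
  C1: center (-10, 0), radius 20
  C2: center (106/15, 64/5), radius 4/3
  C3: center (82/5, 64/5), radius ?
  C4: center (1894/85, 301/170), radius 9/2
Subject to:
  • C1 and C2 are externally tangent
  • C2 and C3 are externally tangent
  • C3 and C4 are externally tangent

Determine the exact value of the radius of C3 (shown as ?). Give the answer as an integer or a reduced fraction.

8

1. [ext C2·C3]  r_C3² + (8/3)r_C3 − 256/3 = 0  ⇒  r_C3 = 8 (r>0 drops 1)
2. [ext C3·C4]  r_C3² + 9r_C3 − 136 = 0  ⇒  r_C3 = 8 (r>0 drops 1)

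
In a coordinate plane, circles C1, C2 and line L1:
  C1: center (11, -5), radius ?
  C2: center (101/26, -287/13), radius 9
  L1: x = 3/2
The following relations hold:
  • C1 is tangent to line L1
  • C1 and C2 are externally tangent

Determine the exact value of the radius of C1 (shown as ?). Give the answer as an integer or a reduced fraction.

1. [C1‖L1]  r_C1² − 361/4 = 0  ⇒  r_C1 = 19/2 (r>0 drops 1)
2. [ext C1·C2]  r_C1² + 18r_C1 − 1045/4 = 0  ⇒  r_C1 = 19/2 (r>0 drops 1)

19/2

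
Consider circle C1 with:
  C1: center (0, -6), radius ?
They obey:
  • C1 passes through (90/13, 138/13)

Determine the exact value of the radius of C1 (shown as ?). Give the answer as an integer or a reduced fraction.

18

1. [C1∋P]  r_C1² − 324 = 0  ⇒  r_C1 = 18 (r>0 drops 1)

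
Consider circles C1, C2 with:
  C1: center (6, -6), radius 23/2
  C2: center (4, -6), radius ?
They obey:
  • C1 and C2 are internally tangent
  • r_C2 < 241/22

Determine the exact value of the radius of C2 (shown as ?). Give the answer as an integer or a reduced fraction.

1. [int C1,C2]  r_C2² − 23r_C2 + 513/4 = 0  ⇒  r_C2 = 19/2 or 27/2
2. given r_C2 < 241/22: keep 19/2

19/2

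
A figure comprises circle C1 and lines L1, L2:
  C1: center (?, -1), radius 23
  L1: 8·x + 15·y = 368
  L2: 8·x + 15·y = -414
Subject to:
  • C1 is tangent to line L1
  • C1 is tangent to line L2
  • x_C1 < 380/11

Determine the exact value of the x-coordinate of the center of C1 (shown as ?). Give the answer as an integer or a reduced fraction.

1. [C1‖L1]  x_C1² − (383/4)x_C1 − 387/4 = 0  ⇒  x_C1 = -1 or 387/4
2. [C1‖L2]  x_C1² + (399/4)x_C1 + 395/4 = 0  ⇒  x_C1 = -395/4 or -1

-1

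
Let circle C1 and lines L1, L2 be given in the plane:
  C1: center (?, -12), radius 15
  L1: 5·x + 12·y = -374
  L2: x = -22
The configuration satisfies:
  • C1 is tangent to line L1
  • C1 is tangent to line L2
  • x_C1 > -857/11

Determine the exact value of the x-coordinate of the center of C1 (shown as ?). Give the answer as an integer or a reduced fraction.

-7

1. [C1‖L1]  x_C1² + 92x_C1 + 595 = 0  ⇒  x_C1 = -85 or -7
2. [C1‖L2]  x_C1² + 44x_C1 + 259 = 0  ⇒  x_C1 = -37 or -7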